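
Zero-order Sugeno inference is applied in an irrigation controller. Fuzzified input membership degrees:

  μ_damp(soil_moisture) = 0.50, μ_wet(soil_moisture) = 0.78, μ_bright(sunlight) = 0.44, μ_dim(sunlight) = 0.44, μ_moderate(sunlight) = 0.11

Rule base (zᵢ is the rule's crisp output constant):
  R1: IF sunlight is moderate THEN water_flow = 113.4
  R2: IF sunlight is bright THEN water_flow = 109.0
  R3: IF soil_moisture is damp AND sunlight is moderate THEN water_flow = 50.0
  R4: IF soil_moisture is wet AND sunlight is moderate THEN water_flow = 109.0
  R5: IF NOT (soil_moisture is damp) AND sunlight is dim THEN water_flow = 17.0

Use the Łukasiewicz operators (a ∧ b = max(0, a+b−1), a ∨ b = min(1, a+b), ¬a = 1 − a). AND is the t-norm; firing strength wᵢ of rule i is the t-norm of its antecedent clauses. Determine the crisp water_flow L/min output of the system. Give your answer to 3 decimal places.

109.880

R1 (z=113.4): moderate=0.11 → w = 0.11
R2 (z=109.0): bright=0.44 → w = 0.44
R3 (z=50.0): damp=0.50, moderate=0.11; AND[max(0, a+b−1)] → w = 0.00
R4 (z=109.0): wet=0.78, moderate=0.11; AND[max(0, a+b−1)] → w = 0.00
R5 (z=17.0): ¬damp=1−0.50=0.50, dim=0.44; AND[max(0, a+b−1)] → w = 0.00
Weighted average = (0.11·113.4 + 0.44·109.0 + 0.00·50.0 + 0.00·109.0 + 0.00·17.0) / (0.11 + 0.44 + 0.00 + 0.00 + 0.00)
  = 60.4340 / 0.5500 = 109.880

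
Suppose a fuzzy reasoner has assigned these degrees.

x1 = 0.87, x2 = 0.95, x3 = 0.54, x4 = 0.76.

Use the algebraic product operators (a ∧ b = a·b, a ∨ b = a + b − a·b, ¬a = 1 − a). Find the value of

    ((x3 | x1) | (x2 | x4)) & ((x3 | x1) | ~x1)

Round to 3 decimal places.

x3 | x1 = a + b − a·b on (0.5400, 0.8700) = 0.9402
x2 | x4 = a + b − a·b on (0.9500, 0.7600) = 0.9880
(x3 | x1) | (x2 | x4) = a + b − a·b on (0.9402, 0.9880) = 0.9993
x3 | x1 = a + b − a·b on (0.5400, 0.8700) = 0.9402
~x1 = 1 − 0.8700 = 0.1300
(x3 | x1) | ~x1 = a + b − a·b on (0.9402, 0.1300) = 0.9480
((x3 | x1) | (x2 | x4)) & ((x3 | x1) | ~x1) = a·b on (0.9993, 0.9480) = 0.9473

0.947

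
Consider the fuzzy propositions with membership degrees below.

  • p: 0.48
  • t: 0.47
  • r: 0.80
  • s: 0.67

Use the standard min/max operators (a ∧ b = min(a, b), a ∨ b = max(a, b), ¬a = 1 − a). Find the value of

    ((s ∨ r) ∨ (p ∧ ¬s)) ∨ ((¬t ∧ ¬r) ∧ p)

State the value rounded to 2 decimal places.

0.80

s ∨ r = max(a, b) on (0.67, 0.80) = 0.80
¬s = 1 − 0.67 = 0.33
p ∧ ¬s = min(a, b) on (0.48, 0.33) = 0.33
(s ∨ r) ∨ (p ∧ ¬s) = max(a, b) on (0.80, 0.33) = 0.80
¬t = 1 − 0.47 = 0.53
¬r = 1 − 0.80 = 0.20
¬t ∧ ¬r = min(a, b) on (0.53, 0.20) = 0.20
(¬t ∧ ¬r) ∧ p = min(a, b) on (0.20, 0.48) = 0.20
((s ∨ r) ∨ (p ∧ ¬s)) ∨ ((¬t ∧ ¬r) ∧ p) = max(a, b) on (0.80, 0.20) = 0.80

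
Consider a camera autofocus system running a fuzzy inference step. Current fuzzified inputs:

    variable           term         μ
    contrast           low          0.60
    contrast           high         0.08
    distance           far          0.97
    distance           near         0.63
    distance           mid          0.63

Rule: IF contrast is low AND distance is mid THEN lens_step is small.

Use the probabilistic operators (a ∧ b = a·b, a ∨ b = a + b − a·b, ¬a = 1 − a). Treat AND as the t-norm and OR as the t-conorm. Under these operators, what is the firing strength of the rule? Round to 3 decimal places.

0.378

firing strength: low=0.60, mid=0.63; AND[a·b] → w = 0.3780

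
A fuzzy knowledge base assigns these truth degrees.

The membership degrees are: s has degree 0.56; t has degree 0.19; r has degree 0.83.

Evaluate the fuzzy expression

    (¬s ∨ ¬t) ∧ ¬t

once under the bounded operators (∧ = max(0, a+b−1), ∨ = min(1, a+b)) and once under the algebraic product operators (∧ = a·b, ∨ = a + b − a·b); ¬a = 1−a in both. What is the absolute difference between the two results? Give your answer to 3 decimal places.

Under bounded:
  ¬s = 1 − 0.56 = 0.44
  ¬t = 1 − 0.19 = 0.81
  ¬s ∨ ¬t = min(1, a+b) on (0.44, 0.81) = 1.00
  ¬t = 1 − 0.19 = 0.81
  (¬s ∨ ¬t) ∧ ¬t = max(0, a+b−1) on (1.00, 0.81) = 0.81
  → value = 0.8100
Under algebraic product:
  ¬s = 1 − 0.5600 = 0.4400
  ¬t = 1 − 0.1900 = 0.8100
  ¬s ∨ ¬t = a + b − a·b on (0.4400, 0.8100) = 0.8936
  ¬t = 1 − 0.1900 = 0.8100
  (¬s ∨ ¬t) ∧ ¬t = a·b on (0.8936, 0.8100) = 0.7238
  → value = 0.7238
|0.8100 − 0.7238| = 0.086

0.086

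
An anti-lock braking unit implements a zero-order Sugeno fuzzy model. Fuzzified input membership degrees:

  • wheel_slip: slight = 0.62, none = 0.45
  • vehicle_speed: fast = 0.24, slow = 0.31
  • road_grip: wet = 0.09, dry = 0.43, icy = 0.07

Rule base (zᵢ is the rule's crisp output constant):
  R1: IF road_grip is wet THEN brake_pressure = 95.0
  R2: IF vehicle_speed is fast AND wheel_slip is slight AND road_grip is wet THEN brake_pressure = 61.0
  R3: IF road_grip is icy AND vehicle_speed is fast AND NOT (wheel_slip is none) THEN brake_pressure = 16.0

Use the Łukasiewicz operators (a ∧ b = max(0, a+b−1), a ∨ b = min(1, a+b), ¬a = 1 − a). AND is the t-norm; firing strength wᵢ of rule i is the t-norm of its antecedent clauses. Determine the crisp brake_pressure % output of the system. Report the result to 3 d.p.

95.000

R1 (z=95.0): wet=0.09 → w = 0.09
R2 (z=61.0): fast=0.24, slight=0.62, wet=0.09; AND[max(0, a+b−1)] → w = 0.00
R3 (z=16.0): icy=0.07, fast=0.24, ¬none=1−0.45=0.55; AND[max(0, a+b−1)] → w = 0.00
Weighted average = (0.09·95.0 + 0.00·61.0 + 0.00·16.0) / (0.09 + 0.00 + 0.00)
  = 8.5500 / 0.0900 = 95.000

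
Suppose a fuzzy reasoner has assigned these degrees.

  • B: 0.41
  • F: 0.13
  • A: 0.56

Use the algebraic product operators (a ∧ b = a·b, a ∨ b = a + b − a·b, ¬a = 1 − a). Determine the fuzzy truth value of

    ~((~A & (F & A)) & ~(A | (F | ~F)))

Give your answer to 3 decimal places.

0.998

~A = 1 − 0.5600 = 0.4400
F & A = a·b on (0.1300, 0.5600) = 0.0728
~A & (F & A) = a·b on (0.4400, 0.0728) = 0.0320
~F = 1 − 0.1300 = 0.8700
F | ~F = a + b − a·b on (0.1300, 0.8700) = 0.8869
A | (F | ~F) = a + b − a·b on (0.5600, 0.8869) = 0.9502
~(A | (F | ~F)) = 1 − 0.9502 = 0.0498
(~A & (F & A)) & ~(A | (F | ~F)) = a·b on (0.0320, 0.0498) = 0.0016
~((~A & (F & A)) & ~(A | (F | ~F))) = 1 − 0.0016 = 0.9984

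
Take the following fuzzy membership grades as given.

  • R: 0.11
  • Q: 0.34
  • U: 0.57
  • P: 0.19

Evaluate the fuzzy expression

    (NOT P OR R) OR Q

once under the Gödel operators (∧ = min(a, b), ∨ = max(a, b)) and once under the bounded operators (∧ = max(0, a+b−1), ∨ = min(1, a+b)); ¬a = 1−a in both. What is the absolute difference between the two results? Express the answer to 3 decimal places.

Under Gödel:
  NOT P = 1 − 0.19 = 0.81
  NOT P OR R = max(a, b) on (0.81, 0.11) = 0.81
  (NOT P OR R) OR Q = max(a, b) on (0.81, 0.34) = 0.81
  → value = 0.8100
Under bounded:
  NOT P = 1 − 0.19 = 0.81
  NOT P OR R = min(1, a+b) on (0.81, 0.11) = 0.92
  (NOT P OR R) OR Q = min(1, a+b) on (0.92, 0.34) = 1.00
  → value = 1.0000
|0.8100 − 1.0000| = 0.190

0.190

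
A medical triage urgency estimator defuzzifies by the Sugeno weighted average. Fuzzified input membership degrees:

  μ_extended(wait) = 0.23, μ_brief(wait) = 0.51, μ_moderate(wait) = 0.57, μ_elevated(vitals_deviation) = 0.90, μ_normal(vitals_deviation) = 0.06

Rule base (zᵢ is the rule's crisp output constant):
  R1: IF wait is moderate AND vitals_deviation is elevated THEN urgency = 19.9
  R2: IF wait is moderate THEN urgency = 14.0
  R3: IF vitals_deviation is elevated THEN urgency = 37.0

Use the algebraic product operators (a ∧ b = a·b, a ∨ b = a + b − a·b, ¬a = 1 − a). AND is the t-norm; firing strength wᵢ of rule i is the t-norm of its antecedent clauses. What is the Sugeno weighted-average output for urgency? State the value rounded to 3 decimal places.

R1 (z=19.9): moderate=0.57, elevated=0.90; AND[a·b] → w = 0.5130
R2 (z=14.0): moderate=0.57 → w = 0.5700
R3 (z=37.0): elevated=0.90 → w = 0.9000
Weighted average = (0.5130·19.9 + 0.5700·14.0 + 0.9000·37.0) / (0.5130 + 0.5700 + 0.9000)
  = 51.4887 / 1.9830 = 25.965

25.965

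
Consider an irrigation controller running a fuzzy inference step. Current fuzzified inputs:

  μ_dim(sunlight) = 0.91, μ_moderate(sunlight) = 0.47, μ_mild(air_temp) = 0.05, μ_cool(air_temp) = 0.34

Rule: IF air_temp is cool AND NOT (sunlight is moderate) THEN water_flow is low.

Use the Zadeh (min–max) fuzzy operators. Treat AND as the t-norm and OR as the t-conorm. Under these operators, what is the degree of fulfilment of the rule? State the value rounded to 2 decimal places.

firing strength: cool=0.34, ¬moderate=1−0.47=0.53; AND[min(a, b)] → w = 0.34

0.34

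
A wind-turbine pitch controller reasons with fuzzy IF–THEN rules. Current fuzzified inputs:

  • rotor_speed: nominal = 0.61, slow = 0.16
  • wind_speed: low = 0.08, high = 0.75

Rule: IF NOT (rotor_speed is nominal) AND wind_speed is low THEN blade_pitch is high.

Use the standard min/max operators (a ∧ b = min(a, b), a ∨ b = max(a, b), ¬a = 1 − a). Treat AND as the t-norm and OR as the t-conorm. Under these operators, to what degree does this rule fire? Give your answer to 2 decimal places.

firing strength: ¬nominal=1−0.61=0.39, low=0.08; AND[min(a, b)] → w = 0.08

0.08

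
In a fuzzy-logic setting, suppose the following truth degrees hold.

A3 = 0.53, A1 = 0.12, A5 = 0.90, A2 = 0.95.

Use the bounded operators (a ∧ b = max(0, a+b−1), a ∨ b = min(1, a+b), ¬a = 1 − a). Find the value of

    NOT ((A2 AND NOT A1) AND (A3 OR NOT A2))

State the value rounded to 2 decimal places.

NOT A1 = 1 − 0.12 = 0.88
A2 AND NOT A1 = max(0, a+b−1) on (0.95, 0.88) = 0.83
NOT A2 = 1 − 0.95 = 0.05
A3 OR NOT A2 = min(1, a+b) on (0.53, 0.05) = 0.58
(A2 AND NOT A1) AND (A3 OR NOT A2) = max(0, a+b−1) on (0.83, 0.58) = 0.41
NOT ((A2 AND NOT A1) AND (A3 OR NOT A2)) = 1 − 0.41 = 0.59

0.59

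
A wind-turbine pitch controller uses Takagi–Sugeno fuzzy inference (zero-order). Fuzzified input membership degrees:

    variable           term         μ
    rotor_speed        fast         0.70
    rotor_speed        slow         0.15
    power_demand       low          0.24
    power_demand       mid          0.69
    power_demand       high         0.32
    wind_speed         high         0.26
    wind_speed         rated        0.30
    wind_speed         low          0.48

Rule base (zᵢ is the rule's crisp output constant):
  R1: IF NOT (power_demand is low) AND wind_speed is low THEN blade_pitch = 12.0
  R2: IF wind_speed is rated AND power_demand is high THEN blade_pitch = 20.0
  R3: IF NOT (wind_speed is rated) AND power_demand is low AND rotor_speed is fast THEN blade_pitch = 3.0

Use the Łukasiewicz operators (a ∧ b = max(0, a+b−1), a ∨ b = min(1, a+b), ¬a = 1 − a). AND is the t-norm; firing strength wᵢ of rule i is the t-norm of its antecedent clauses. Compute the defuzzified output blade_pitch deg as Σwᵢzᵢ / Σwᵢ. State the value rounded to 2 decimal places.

R1 (z=12.0): ¬low=1−0.24=0.76, low=0.48; AND[max(0, a+b−1)] → w = 0.24
R2 (z=20.0): rated=0.30, high=0.32; AND[max(0, a+b−1)] → w = 0.00
R3 (z=3.0): ¬rated=1−0.30=0.70, low=0.24, fast=0.70; AND[max(0, a+b−1)] → w = 0.00
Weighted average = (0.24·12.0 + 0.00·20.0 + 0.00·3.0) / (0.24 + 0.00 + 0.00)
  = 2.8800 / 0.2400 = 12.00

12.00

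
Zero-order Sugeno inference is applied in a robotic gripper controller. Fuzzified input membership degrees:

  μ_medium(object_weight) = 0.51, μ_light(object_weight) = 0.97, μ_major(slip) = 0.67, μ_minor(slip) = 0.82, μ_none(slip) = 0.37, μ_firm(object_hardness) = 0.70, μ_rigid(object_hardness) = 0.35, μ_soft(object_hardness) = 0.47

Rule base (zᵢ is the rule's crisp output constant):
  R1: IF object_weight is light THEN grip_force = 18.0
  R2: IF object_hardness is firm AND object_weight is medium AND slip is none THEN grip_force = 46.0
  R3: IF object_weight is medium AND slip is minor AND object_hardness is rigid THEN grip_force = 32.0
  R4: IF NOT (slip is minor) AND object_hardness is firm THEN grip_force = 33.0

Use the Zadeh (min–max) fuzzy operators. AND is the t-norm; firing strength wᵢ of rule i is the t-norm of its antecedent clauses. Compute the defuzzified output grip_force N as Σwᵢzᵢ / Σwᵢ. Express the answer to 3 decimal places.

27.604

R1 (z=18.0): light=0.97 → w = 0.97
R2 (z=46.0): firm=0.70, medium=0.51, none=0.37; AND[min(a, b)] → w = 0.37
R3 (z=32.0): medium=0.51, minor=0.82, rigid=0.35; AND[min(a, b)] → w = 0.35
R4 (z=33.0): ¬minor=1−0.82=0.18, firm=0.70; AND[min(a, b)] → w = 0.18
Weighted average = (0.97·18.0 + 0.37·46.0 + 0.35·32.0 + 0.18·33.0) / (0.97 + 0.37 + 0.35 + 0.18)
  = 51.6200 / 1.8700 = 27.604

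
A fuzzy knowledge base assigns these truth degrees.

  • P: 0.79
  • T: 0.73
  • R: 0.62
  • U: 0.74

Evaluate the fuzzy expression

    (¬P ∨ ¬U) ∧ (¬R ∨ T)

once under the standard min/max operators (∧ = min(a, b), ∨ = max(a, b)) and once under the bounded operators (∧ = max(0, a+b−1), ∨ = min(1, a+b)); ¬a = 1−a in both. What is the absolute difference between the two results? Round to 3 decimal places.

Under standard min/max:
  ¬P = 1 − 0.79 = 0.21
  ¬U = 1 − 0.74 = 0.26
  ¬P ∨ ¬U = max(a, b) on (0.21, 0.26) = 0.26
  ¬R = 1 − 0.62 = 0.38
  ¬R ∨ T = max(a, b) on (0.38, 0.73) = 0.73
  (¬P ∨ ¬U) ∧ (¬R ∨ T) = min(a, b) on (0.26, 0.73) = 0.26
  → value = 0.2600
Under bounded:
  ¬P = 1 − 0.79 = 0.21
  ¬U = 1 − 0.74 = 0.26
  ¬P ∨ ¬U = min(1, a+b) on (0.21, 0.26) = 0.47
  ¬R = 1 − 0.62 = 0.38
  ¬R ∨ T = min(1, a+b) on (0.38, 0.73) = 1.00
  (¬P ∨ ¬U) ∧ (¬R ∨ T) = max(0, a+b−1) on (0.47, 1.00) = 0.47
  → value = 0.4700
|0.2600 − 0.4700| = 0.210

0.210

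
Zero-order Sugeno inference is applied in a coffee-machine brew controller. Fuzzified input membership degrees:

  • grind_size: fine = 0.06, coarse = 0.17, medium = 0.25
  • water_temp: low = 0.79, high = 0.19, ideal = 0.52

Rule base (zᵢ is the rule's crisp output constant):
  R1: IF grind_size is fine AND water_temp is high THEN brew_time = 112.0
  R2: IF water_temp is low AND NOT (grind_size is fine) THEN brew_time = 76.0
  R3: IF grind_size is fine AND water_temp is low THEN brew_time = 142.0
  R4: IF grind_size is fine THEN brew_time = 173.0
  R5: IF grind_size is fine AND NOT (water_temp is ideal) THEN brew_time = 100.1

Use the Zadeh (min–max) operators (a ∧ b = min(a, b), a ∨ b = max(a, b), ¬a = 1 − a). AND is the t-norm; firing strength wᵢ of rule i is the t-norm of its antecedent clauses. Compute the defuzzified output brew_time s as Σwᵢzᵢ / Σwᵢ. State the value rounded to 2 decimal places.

R1 (z=112.0): fine=0.06, high=0.19; AND[min(a, b)] → w = 0.06
R2 (z=76.0): low=0.79, ¬fine=1−0.06=0.94; AND[min(a, b)] → w = 0.79
R3 (z=142.0): fine=0.06, low=0.79; AND[min(a, b)] → w = 0.06
R4 (z=173.0): fine=0.06 → w = 0.06
R5 (z=100.1): fine=0.06, ¬ideal=1−0.52=0.48; AND[min(a, b)] → w = 0.06
Weighted average = (0.06·112.0 + 0.79·76.0 + 0.06·142.0 + 0.06·173.0 + 0.06·100.1) / (0.06 + 0.79 + 0.06 + 0.06 + 0.06)
  = 91.6660 / 1.0300 = 89.00

89.00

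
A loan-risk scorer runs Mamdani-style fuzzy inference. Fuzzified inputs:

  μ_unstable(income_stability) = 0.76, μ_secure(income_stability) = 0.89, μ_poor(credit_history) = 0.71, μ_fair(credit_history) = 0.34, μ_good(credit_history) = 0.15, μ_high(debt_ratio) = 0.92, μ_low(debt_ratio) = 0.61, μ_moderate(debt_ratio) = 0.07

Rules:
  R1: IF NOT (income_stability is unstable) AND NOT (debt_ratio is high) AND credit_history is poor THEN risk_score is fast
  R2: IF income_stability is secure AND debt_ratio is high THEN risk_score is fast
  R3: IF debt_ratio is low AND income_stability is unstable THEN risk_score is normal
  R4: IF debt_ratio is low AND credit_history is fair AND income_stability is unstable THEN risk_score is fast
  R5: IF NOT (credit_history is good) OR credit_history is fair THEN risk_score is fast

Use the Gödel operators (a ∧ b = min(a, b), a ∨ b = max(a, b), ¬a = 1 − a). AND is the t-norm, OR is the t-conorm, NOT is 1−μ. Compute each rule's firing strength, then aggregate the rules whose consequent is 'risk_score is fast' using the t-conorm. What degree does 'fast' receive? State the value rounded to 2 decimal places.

0.89

R1: ¬unstable=1−0.76=0.24, ¬high=1−0.92=0.08, poor=0.71; AND[min(a, b)] → w = 0.08
R2: secure=0.89, high=0.92; AND[min(a, b)] → w = 0.89
R3: low=0.61, unstable=0.76; AND[min(a, b)] → w = 0.61
R4: low=0.61, fair=0.34, unstable=0.76; AND[min(a, b)] → w = 0.34
R5: ¬good=1−0.15=0.85, fair=0.34; OR[max(a, b)] → w = 0.85
Rules with consequent 'fast': {R1, R2, R4, R5} → strengths 0.08, 0.89, 0.34, 0.85
Aggregate via t-conorm [max(a, b)]: 0.89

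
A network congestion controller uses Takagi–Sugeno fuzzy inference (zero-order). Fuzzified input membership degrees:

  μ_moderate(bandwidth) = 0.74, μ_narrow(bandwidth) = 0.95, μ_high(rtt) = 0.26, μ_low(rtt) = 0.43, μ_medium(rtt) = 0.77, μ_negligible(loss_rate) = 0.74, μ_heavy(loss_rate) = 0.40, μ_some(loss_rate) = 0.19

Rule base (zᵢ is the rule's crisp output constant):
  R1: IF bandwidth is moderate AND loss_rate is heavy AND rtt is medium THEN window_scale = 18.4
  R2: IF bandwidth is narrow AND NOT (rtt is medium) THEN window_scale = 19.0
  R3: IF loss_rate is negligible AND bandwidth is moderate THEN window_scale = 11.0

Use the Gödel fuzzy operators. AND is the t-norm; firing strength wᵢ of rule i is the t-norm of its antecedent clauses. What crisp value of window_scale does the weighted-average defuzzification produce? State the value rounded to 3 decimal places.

R1 (z=18.4): moderate=0.74, heavy=0.40, medium=0.77; AND[min(a, b)] → w = 0.40
R2 (z=19.0): narrow=0.95, ¬medium=1−0.77=0.23; AND[min(a, b)] → w = 0.23
R3 (z=11.0): negligible=0.74, moderate=0.74; AND[min(a, b)] → w = 0.74
Weighted average = (0.40·18.4 + 0.23·19.0 + 0.74·11.0) / (0.40 + 0.23 + 0.74)
  = 19.8700 / 1.3700 = 14.504

14.504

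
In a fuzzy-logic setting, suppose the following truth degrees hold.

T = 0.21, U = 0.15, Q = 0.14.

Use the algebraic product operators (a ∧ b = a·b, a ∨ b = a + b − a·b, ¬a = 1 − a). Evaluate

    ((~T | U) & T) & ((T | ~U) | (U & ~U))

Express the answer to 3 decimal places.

~T = 1 − 0.2100 = 0.7900
~T | U = a + b − a·b on (0.7900, 0.1500) = 0.8215
(~T | U) & T = a·b on (0.8215, 0.2100) = 0.1725
~U = 1 − 0.1500 = 0.8500
T | ~U = a + b − a·b on (0.2100, 0.8500) = 0.8815
~U = 1 − 0.1500 = 0.8500
U & ~U = a·b on (0.1500, 0.8500) = 0.1275
(T | ~U) | (U & ~U) = a + b − a·b on (0.8815, 0.1275) = 0.8966
((~T | U) & T) & ((T | ~U) | (U & ~U)) = a·b on (0.1725, 0.8966) = 0.1547

0.155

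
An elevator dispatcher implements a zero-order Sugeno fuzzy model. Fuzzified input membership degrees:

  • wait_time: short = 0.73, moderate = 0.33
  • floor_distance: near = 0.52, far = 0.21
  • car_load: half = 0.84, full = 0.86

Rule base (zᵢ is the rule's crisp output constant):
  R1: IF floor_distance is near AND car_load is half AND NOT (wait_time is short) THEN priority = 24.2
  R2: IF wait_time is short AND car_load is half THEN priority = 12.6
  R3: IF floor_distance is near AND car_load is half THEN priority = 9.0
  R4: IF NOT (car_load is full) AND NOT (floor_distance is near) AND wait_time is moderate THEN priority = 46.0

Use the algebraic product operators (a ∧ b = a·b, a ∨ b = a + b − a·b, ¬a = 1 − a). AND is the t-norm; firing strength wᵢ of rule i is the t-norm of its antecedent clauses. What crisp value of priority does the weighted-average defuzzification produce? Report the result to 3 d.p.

13.051

R1 (z=24.2): near=0.52, half=0.84, ¬short=1−0.73=0.27; AND[a·b] → w = 0.1179
R2 (z=12.6): short=0.73, half=0.84; AND[a·b] → w = 0.6132
R3 (z=9.0): near=0.52, half=0.84; AND[a·b] → w = 0.4368
R4 (z=46.0): ¬full=1−0.86=0.14, ¬near=1−0.52=0.48, moderate=0.33; AND[a·b] → w = 0.0222
Weighted average = (0.1179·24.2 + 0.6132·12.6 + 0.4368·9.0 + 0.0222·46.0) / (0.1179 + 0.6132 + 0.4368 + 0.0222)
  = 15.5317 / 1.1901 = 13.051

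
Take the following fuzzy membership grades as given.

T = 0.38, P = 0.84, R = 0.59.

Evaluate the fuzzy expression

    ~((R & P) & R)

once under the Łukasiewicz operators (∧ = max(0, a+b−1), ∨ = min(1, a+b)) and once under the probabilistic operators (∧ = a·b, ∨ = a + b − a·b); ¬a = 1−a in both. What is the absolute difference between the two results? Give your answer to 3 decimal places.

0.272

Under Łukasiewicz:
  R & P = max(0, a+b−1) on (0.59, 0.84) = 0.43
  (R & P) & R = max(0, a+b−1) on (0.43, 0.59) = 0.02
  ~((R & P) & R) = 1 − 0.02 = 0.98
  → value = 0.9800
Under probabilistic:
  R & P = a·b on (0.5900, 0.8400) = 0.4956
  (R & P) & R = a·b on (0.4956, 0.5900) = 0.2924
  ~((R & P) & R) = 1 − 0.2924 = 0.7076
  → value = 0.7076
|0.9800 − 0.7076| = 0.272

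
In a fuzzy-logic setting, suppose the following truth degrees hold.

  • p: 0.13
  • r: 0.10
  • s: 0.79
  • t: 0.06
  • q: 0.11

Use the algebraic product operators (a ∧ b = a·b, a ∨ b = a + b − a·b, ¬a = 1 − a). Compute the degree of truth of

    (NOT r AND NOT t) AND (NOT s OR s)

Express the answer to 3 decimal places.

0.706

NOT r = 1 − 0.1000 = 0.9000
NOT t = 1 − 0.0600 = 0.9400
NOT r AND NOT t = a·b on (0.9000, 0.9400) = 0.8460
NOT s = 1 − 0.7900 = 0.2100
NOT s OR s = a + b − a·b on (0.2100, 0.7900) = 0.8341
(NOT r AND NOT t) AND (NOT s OR s) = a·b on (0.8460, 0.8341) = 0.7056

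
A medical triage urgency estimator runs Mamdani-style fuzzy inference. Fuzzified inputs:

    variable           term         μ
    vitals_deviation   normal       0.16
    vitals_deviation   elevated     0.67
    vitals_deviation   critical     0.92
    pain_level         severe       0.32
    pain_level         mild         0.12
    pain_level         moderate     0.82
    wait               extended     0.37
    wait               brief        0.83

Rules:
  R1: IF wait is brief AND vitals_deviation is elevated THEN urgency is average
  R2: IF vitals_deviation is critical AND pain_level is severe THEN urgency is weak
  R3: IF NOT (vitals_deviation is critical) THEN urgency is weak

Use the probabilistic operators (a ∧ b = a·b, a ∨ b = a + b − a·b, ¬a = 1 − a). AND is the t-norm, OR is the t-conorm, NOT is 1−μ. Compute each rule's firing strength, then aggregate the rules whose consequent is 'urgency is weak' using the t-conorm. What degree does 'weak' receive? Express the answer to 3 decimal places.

R1: brief=0.83, elevated=0.67; AND[a·b] → w = 0.5561
R2: critical=0.92, severe=0.32; AND[a·b] → w = 0.2944
R3: ¬critical=1−0.92=0.08 → w = 0.0800
Rules with consequent 'weak': {R2, R3} → strengths 0.2944, 0.0800
Aggregate via t-conorm [a + b − a·b]: 0.3508

0.351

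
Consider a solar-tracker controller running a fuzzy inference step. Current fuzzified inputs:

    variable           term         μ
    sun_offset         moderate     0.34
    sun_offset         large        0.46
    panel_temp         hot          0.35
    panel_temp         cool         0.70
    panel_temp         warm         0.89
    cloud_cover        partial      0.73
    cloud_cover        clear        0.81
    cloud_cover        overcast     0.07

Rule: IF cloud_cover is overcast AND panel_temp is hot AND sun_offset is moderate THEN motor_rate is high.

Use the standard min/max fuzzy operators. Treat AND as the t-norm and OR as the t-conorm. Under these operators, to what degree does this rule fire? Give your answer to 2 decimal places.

0.07

firing strength: overcast=0.07, hot=0.35, moderate=0.34; AND[min(a, b)] → w = 0.07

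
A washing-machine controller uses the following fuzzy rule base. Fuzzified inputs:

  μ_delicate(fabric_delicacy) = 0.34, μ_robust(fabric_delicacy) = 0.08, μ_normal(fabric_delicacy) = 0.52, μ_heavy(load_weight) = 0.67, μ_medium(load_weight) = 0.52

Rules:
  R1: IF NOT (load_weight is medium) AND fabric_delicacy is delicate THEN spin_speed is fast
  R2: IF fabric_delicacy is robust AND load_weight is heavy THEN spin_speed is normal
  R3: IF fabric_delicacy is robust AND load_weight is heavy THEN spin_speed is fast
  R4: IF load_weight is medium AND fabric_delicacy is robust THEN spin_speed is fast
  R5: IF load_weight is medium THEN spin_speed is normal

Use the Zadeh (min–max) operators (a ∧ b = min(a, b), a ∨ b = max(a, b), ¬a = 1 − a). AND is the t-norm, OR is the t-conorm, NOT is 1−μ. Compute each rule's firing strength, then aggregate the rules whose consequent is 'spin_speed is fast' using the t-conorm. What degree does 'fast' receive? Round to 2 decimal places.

R1: ¬medium=1−0.52=0.48, delicate=0.34; AND[min(a, b)] → w = 0.34
R2: robust=0.08, heavy=0.67; AND[min(a, b)] → w = 0.08
R3: robust=0.08, heavy=0.67; AND[min(a, b)] → w = 0.08
R4: medium=0.52, robust=0.08; AND[min(a, b)] → w = 0.08
R5: medium=0.52 → w = 0.52
Rules with consequent 'fast': {R1, R3, R4} → strengths 0.34, 0.08, 0.08
Aggregate via t-conorm [max(a, b)]: 0.34

0.34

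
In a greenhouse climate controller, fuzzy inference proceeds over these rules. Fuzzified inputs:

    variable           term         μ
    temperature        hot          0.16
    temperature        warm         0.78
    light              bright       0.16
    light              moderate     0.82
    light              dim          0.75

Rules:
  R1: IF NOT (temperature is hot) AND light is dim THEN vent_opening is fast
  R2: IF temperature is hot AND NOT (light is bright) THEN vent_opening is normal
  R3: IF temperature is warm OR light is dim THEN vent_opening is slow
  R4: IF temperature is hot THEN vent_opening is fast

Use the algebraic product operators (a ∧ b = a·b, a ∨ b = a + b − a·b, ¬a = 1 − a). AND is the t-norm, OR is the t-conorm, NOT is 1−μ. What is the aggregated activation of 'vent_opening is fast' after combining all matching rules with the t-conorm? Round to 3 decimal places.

0.689

R1: ¬hot=1−0.16=0.84, dim=0.75; AND[a·b] → w = 0.6300
R2: hot=0.16, ¬bright=1−0.16=0.84; AND[a·b] → w = 0.1344
R3: warm=0.78, dim=0.75; OR[a + b − a·b] → w = 0.9450
R4: hot=0.16 → w = 0.1600
Rules with consequent 'fast': {R1, R4} → strengths 0.6300, 0.1600
Aggregate via t-conorm [a + b − a·b]: 0.6892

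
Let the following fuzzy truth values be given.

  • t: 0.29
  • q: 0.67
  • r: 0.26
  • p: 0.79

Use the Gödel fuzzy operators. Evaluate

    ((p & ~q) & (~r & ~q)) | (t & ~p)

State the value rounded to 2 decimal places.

~q = 1 − 0.67 = 0.33
p & ~q = min(a, b) on (0.79, 0.33) = 0.33
~r = 1 − 0.26 = 0.74
~q = 1 − 0.67 = 0.33
~r & ~q = min(a, b) on (0.74, 0.33) = 0.33
(p & ~q) & (~r & ~q) = min(a, b) on (0.33, 0.33) = 0.33
~p = 1 − 0.79 = 0.21
t & ~p = min(a, b) on (0.29, 0.21) = 0.21
((p & ~q) & (~r & ~q)) | (t & ~p) = max(a, b) on (0.33, 0.21) = 0.33

0.33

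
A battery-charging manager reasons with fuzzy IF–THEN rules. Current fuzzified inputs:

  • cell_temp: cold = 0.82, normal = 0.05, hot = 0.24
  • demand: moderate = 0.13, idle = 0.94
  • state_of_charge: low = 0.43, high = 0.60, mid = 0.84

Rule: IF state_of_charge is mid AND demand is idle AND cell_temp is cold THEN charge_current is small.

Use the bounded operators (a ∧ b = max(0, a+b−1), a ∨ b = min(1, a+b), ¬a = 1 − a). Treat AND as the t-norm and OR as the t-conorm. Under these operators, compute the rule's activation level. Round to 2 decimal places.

0.60

firing strength: mid=0.84, idle=0.94, cold=0.82; AND[max(0, a+b−1)] → w = 0.60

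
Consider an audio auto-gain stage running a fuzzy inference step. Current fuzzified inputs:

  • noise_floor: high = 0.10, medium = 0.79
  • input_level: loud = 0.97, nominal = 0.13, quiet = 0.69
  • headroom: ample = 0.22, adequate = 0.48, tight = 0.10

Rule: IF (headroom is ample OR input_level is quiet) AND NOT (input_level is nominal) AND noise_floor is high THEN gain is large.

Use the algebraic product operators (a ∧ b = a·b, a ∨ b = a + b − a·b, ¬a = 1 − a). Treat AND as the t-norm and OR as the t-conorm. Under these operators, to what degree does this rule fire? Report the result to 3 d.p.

0.066

firing strength: (ample=0.22 OR quiet=0.69) = 0.7582; AND[a·b] with ¬nominal=1−0.13=0.87, high=0.10 → w = 0.0660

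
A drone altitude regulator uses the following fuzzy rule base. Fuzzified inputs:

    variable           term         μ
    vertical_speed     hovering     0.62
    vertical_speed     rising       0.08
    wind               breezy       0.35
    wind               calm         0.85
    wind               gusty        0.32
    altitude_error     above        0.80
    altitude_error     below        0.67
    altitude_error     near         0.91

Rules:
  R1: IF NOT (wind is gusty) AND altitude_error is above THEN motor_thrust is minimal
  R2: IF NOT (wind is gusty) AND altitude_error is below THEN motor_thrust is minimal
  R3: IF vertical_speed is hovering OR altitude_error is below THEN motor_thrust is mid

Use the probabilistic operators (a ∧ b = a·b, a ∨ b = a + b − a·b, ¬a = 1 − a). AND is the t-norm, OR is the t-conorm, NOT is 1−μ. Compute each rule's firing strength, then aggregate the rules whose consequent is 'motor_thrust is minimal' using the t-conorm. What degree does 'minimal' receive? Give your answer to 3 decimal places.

0.752

R1: ¬gusty=1−0.32=0.68, above=0.80; AND[a·b] → w = 0.5440
R2: ¬gusty=1−0.32=0.68, below=0.67; AND[a·b] → w = 0.4556
R3: hovering=0.62, below=0.67; OR[a + b − a·b] → w = 0.8746
Rules with consequent 'minimal': {R1, R2} → strengths 0.5440, 0.4556
Aggregate via t-conorm [a + b − a·b]: 0.7518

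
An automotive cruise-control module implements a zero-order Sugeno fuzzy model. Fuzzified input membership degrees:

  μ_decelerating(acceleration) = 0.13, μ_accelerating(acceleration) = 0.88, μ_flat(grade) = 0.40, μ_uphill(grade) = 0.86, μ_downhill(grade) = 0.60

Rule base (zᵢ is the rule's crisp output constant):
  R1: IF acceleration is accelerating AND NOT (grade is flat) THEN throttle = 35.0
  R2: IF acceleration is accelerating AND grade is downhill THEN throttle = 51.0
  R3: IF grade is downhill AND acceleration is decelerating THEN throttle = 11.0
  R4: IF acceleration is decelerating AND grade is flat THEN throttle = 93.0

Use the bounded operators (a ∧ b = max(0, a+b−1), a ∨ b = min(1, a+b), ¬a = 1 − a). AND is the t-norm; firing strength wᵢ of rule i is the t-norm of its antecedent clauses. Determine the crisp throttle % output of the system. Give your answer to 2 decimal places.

43.00

R1 (z=35.0): accelerating=0.88, ¬flat=1−0.40=0.60; AND[max(0, a+b−1)] → w = 0.48
R2 (z=51.0): accelerating=0.88, downhill=0.60; AND[max(0, a+b−1)] → w = 0.48
R3 (z=11.0): downhill=0.60, decelerating=0.13; AND[max(0, a+b−1)] → w = 0.00
R4 (z=93.0): decelerating=0.13, flat=0.40; AND[max(0, a+b−1)] → w = 0.00
Weighted average = (0.48·35.0 + 0.48·51.0 + 0.00·11.0 + 0.00·93.0) / (0.48 + 0.48 + 0.00 + 0.00)
  = 41.2800 / 0.9600 = 43.00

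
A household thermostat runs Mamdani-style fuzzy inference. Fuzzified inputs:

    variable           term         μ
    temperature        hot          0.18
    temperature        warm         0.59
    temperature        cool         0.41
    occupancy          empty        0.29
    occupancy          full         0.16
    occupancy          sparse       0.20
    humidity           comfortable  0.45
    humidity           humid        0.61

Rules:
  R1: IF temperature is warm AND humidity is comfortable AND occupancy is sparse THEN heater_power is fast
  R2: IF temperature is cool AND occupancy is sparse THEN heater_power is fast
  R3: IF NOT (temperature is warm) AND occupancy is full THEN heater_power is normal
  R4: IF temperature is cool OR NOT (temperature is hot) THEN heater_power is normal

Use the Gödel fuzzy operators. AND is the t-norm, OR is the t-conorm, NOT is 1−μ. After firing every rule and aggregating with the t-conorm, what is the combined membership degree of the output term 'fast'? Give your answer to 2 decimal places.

R1: warm=0.59, comfortable=0.45, sparse=0.20; AND[min(a, b)] → w = 0.20
R2: cool=0.41, sparse=0.20; AND[min(a, b)] → w = 0.20
R3: ¬warm=1−0.59=0.41, full=0.16; AND[min(a, b)] → w = 0.16
R4: cool=0.41, ¬hot=1−0.18=0.82; OR[max(a, b)] → w = 0.82
Rules with consequent 'fast': {R1, R2} → strengths 0.20, 0.20
Aggregate via t-conorm [max(a, b)]: 0.20

0.20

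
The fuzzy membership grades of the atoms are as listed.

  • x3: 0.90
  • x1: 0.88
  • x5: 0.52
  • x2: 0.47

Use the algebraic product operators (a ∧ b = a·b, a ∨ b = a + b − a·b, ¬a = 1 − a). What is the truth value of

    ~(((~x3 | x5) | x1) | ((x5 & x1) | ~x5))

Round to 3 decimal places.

~x3 = 1 − 0.9000 = 0.1000
~x3 | x5 = a + b − a·b on (0.1000, 0.5200) = 0.5680
(~x3 | x5) | x1 = a + b − a·b on (0.5680, 0.8800) = 0.9482
x5 & x1 = a·b on (0.5200, 0.8800) = 0.4576
~x5 = 1 − 0.5200 = 0.4800
(x5 & x1) | ~x5 = a + b − a·b on (0.4576, 0.4800) = 0.7180
((~x3 | x5) | x1) | ((x5 & x1) | ~x5) = a + b − a·b on (0.9482, 0.7180) = 0.9854
~(((~x3 | x5) | x1) | ((x5 & x1) | ~x5)) = 1 − 0.9854 = 0.0146

0.015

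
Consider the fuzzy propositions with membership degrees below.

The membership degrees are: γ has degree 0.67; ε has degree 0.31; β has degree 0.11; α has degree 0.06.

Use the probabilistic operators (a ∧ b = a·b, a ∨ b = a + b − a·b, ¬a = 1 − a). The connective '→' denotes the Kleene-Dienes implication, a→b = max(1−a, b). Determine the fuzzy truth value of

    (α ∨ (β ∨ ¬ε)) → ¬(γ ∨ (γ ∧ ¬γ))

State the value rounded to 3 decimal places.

0.259

¬ε = 1 − 0.3100 = 0.6900
β ∨ ¬ε = a + b − a·b on (0.1100, 0.6900) = 0.7241
α ∨ (β ∨ ¬ε) = a + b − a·b on (0.0600, 0.7241) = 0.7407
¬γ = 1 − 0.6700 = 0.3300
γ ∧ ¬γ = a·b on (0.6700, 0.3300) = 0.2211
γ ∨ (γ ∧ ¬γ) = a + b − a·b on (0.6700, 0.2211) = 0.7430
¬(γ ∨ (γ ∧ ¬γ)) = 1 − 0.7430 = 0.2570
(α ∨ (β ∨ ¬ε)) → ¬(γ ∨ (γ ∧ ¬γ))  [Kleene-Dienes: max(1−a, b)] with a=0.7407, b=0.2570 → 0.2593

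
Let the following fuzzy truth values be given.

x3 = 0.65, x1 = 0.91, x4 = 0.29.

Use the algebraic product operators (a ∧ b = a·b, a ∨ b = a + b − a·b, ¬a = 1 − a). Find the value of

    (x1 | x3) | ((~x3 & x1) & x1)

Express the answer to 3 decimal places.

x1 | x3 = a + b − a·b on (0.9100, 0.6500) = 0.9685
~x3 = 1 − 0.6500 = 0.3500
~x3 & x1 = a·b on (0.3500, 0.9100) = 0.3185
(~x3 & x1) & x1 = a·b on (0.3185, 0.9100) = 0.2898
(x1 | x3) | ((~x3 & x1) & x1) = a + b − a·b on (0.9685, 0.2898) = 0.9776

0.978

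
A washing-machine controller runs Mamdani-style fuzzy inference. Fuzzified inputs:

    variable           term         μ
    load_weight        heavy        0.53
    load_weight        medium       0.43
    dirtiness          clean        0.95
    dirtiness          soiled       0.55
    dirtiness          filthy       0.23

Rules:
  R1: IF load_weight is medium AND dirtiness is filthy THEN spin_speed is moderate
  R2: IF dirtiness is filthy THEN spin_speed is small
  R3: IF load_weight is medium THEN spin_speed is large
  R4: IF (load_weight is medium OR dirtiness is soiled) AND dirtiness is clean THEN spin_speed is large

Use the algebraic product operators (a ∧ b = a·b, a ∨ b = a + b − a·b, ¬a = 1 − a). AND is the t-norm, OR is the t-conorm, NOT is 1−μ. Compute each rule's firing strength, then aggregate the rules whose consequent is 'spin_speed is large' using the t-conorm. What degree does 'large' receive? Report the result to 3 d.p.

0.833

R1: medium=0.43, filthy=0.23; AND[a·b] → w = 0.0989
R2: filthy=0.23 → w = 0.2300
R3: medium=0.43 → w = 0.4300
R4: (medium=0.43 OR soiled=0.55) = 0.7435; AND[a·b] with clean=0.95 → w = 0.7063
Rules with consequent 'large': {R3, R4} → strengths 0.4300, 0.7063
Aggregate via t-conorm [a + b − a·b]: 0.8326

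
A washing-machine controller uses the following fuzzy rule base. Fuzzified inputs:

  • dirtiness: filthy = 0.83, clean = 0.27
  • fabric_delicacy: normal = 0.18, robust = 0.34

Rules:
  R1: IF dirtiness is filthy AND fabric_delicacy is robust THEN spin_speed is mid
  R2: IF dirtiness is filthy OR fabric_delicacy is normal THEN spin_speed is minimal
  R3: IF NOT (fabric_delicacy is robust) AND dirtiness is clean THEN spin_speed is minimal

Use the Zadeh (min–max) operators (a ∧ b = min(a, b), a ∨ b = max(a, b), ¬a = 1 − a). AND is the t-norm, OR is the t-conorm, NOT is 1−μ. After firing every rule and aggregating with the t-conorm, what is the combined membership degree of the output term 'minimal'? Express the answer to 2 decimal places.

0.83

R1: filthy=0.83, robust=0.34; AND[min(a, b)] → w = 0.34
R2: filthy=0.83, normal=0.18; OR[max(a, b)] → w = 0.83
R3: ¬robust=1−0.34=0.66, clean=0.27; AND[min(a, b)] → w = 0.27
Rules with consequent 'minimal': {R2, R3} → strengths 0.83, 0.27
Aggregate via t-conorm [max(a, b)]: 0.83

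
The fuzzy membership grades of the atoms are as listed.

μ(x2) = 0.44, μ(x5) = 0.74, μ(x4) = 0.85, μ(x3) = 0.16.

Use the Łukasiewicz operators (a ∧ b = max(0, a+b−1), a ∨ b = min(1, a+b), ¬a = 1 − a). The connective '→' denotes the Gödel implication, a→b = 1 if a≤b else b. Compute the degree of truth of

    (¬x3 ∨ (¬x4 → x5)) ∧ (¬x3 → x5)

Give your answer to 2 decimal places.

¬x3 = 1 − 0.16 = 0.84
¬x4 = 1 − 0.85 = 0.15
¬x4 → x5  [Gödel: 1 if a≤b else b] with a=0.15, b=0.74 → 1.00
¬x3 ∨ (¬x4 → x5) = min(1, a+b) on (0.84, 1.00) = 1.00
¬x3 = 1 − 0.16 = 0.84
¬x3 → x5  [Gödel: 1 if a≤b else b] with a=0.84, b=0.74 → 0.74
(¬x3 ∨ (¬x4 → x5)) ∧ (¬x3 → x5) = max(0, a+b−1) on (1.00, 0.74) = 0.74

0.74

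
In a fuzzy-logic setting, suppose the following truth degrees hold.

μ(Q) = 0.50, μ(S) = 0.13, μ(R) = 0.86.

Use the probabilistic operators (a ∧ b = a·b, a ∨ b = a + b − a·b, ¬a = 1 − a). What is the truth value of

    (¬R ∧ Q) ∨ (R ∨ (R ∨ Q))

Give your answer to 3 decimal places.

0.991

¬R = 1 − 0.8600 = 0.1400
¬R ∧ Q = a·b on (0.1400, 0.5000) = 0.0700
R ∨ Q = a + b − a·b on (0.8600, 0.5000) = 0.9300
R ∨ (R ∨ Q) = a + b − a·b on (0.8600, 0.9300) = 0.9902
(¬R ∧ Q) ∨ (R ∨ (R ∨ Q)) = a + b − a·b on (0.0700, 0.9902) = 0.9909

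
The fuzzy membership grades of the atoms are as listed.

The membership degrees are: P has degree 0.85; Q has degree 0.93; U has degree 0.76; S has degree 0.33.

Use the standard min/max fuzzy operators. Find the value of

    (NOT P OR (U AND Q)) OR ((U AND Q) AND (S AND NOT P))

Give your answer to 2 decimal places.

NOT P = 1 − 0.85 = 0.15
U AND Q = min(a, b) on (0.76, 0.93) = 0.76
NOT P OR (U AND Q) = max(a, b) on (0.15, 0.76) = 0.76
U AND Q = min(a, b) on (0.76, 0.93) = 0.76
NOT P = 1 − 0.85 = 0.15
S AND NOT P = min(a, b) on (0.33, 0.15) = 0.15
(U AND Q) AND (S AND NOT P) = min(a, b) on (0.76, 0.15) = 0.15
(NOT P OR (U AND Q)) OR ((U AND Q) AND (S AND NOT P)) = max(a, b) on (0.76, 0.15) = 0.76

0.76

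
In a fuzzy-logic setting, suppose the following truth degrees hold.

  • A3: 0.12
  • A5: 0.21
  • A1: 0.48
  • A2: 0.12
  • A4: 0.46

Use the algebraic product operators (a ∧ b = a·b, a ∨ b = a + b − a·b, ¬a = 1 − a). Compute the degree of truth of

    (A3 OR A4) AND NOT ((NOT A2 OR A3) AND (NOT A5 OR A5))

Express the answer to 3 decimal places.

A3 OR A4 = a + b − a·b on (0.1200, 0.4600) = 0.5248
NOT A2 = 1 − 0.1200 = 0.8800
NOT A2 OR A3 = a + b − a·b on (0.8800, 0.1200) = 0.8944
NOT A5 = 1 − 0.2100 = 0.7900
NOT A5 OR A5 = a + b − a·b on (0.7900, 0.2100) = 0.8341
(NOT A2 OR A3) AND (NOT A5 OR A5) = a·b on (0.8944, 0.8341) = 0.7460
NOT ((NOT A2 OR A3) AND (NOT A5 OR A5)) = 1 − 0.7460 = 0.2540
(A3 OR A4) AND NOT ((NOT A2 OR A3) AND (NOT A5 OR A5)) = a·b on (0.5248, 0.2540) = 0.1333

0.133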